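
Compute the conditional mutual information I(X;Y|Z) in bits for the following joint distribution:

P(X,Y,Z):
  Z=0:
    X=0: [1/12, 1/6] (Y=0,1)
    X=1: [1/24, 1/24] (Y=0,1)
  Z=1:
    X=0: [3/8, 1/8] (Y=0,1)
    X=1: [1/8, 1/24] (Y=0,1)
0.0052 bits

Conditional mutual information: I(X;Y|Z) = H(X|Z) + H(Y|Z) - H(X,Y|Z)

H(Z) = 0.9183
H(X,Z) = 1.7296 → H(X|Z) = 0.8113
H(Y,Z) = 1.7773 → H(Y|Z) = 0.8590
H(X,Y,Z) = 2.5833 → H(X,Y|Z) = 1.6650

I(X;Y|Z) = 0.8113 + 0.8590 - 1.6650 = 0.0052 bits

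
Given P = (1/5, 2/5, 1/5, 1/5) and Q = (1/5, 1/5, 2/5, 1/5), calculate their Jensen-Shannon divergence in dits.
0.0148 dits

Jensen-Shannon divergence is:
JSD(P||Q) = 0.5 × D_KL(P||M) + 0.5 × D_KL(Q||M)
where M = 0.5 × (P + Q) is the mixture distribution.

M = 0.5 × (1/5, 2/5, 1/5, 1/5) + 0.5 × (1/5, 1/5, 2/5, 1/5) = (1/5, 3/10, 3/10, 1/5)

D_KL(P||M) = 0.0148 dits
D_KL(Q||M) = 0.0148 dits

JSD(P||Q) = 0.5 × 0.0148 + 0.5 × 0.0148 = 0.0148 dits

Unlike KL divergence, JSD is symmetric and bounded: 0 ≤ JSD ≤ log(2).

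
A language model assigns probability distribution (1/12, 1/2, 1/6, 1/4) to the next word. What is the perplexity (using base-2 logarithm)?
3.3163

Perplexity is 2^H (or exp(H) for natural log).

First, H = -Σ p log p = 1.7296 bits
Perplexity = 2^1.7296 = 3.3163

Interpretation: The model's uncertainty is equivalent to choosing uniformly among 3.3 options.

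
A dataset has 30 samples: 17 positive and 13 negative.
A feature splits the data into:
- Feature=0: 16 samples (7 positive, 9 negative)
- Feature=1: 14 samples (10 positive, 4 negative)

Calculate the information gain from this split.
0.0570 bits

Information Gain = H(Y) - H(Y|Feature)

Before split:
P(positive) = 17/30 = 0.5667
H(Y) = 0.9871 bits

After split:
Feature=0: H = 0.9887 bits (weight = 16/30)
Feature=1: H = 0.8631 bits (weight = 14/30)
H(Y|Feature) = (16/30)×0.9887 + (14/30)×0.8631 = 0.9301 bits

Information Gain = 0.9871 - 0.9301 = 0.0570 bits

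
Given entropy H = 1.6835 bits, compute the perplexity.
3.2121

Perplexity is 2^H (or exp(H) for natural log).

H = 1.6835 bits
Perplexity = 2^1.6835 = 3.2121

Interpretation: The model's uncertainty is equivalent to choosing uniformly among 3.2 options.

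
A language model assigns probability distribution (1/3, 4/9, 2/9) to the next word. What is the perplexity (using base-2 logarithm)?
2.8888

Perplexity is 2^H (or exp(H) for natural log).

First, H = -Σ p log p = 1.5305 bits
Perplexity = 2^1.5305 = 2.8888

Interpretation: The model's uncertainty is equivalent to choosing uniformly among 2.9 options.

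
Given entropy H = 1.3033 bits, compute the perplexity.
2.4679

Perplexity is 2^H (or exp(H) for natural log).

H = 1.3033 bits
Perplexity = 2^1.3033 = 2.4679

Interpretation: The model's uncertainty is equivalent to choosing uniformly among 2.5 options.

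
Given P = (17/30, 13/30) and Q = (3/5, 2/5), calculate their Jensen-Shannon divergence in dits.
0.0002 dits

Jensen-Shannon divergence is:
JSD(P||Q) = 0.5 × D_KL(P||M) + 0.5 × D_KL(Q||M)
where M = 0.5 × (P + Q) is the mixture distribution.

M = 0.5 × (17/30, 13/30) + 0.5 × (3/5, 2/5) = (7/12, 5/12)

D_KL(P||M) = 0.0002 dits
D_KL(Q||M) = 0.0002 dits

JSD(P||Q) = 0.5 × 0.0002 + 0.5 × 0.0002 = 0.0002 dits

Unlike KL divergence, JSD is symmetric and bounded: 0 ≤ JSD ≤ log(2).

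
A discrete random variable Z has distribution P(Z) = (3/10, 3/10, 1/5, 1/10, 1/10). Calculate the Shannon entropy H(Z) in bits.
2.1710 bits

Shannon entropy is H(X) = -Σ p(x) log p(x).

For P = (3/10, 3/10, 1/5, 1/10, 1/10):
H = -3/10 × log_2(3/10) -3/10 × log_2(3/10) -1/5 × log_2(1/5) -1/10 × log_2(1/10) -1/10 × log_2(1/10)
H = 2.1710 bits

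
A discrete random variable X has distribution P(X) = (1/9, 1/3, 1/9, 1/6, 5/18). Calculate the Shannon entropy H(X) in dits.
0.6553 dits

Shannon entropy is H(X) = -Σ p(x) log p(x).

For P = (1/9, 1/3, 1/9, 1/6, 5/18):
H = -1/9 × log_10(1/9) -1/3 × log_10(1/3) -1/9 × log_10(1/9) -1/6 × log_10(1/6) -5/18 × log_10(5/18)
H = 0.6553 dits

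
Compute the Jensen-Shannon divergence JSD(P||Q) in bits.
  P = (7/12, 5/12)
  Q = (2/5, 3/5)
0.0244 bits

Jensen-Shannon divergence is:
JSD(P||Q) = 0.5 × D_KL(P||M) + 0.5 × D_KL(Q||M)
where M = 0.5 × (P + Q) is the mixture distribution.

M = 0.5 × (7/12, 5/12) + 0.5 × (2/5, 3/5) = (0.491667, 0.508333)

D_KL(P||M) = 0.0243 bits
D_KL(Q||M) = 0.0244 bits

JSD(P||Q) = 0.5 × 0.0243 + 0.5 × 0.0244 = 0.0244 bits

Unlike KL divergence, JSD is symmetric and bounded: 0 ≤ JSD ≤ log(2).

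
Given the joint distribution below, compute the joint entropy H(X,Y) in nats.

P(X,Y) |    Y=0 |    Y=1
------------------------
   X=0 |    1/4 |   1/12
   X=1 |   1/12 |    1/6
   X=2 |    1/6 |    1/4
1.7046 nats

Joint entropy is H(X,Y) = -Σ_{x,y} p(x,y) log p(x,y).

Summing over all non-zero entries:
H(X,Y) = -[1/4·log_e(1/4) + 1/12·log_e(1/12) + 1/12·log_e(1/12) + 1/6·log_e(1/6) + 1/6·log_e(1/6) + 1/4·log_e(1/4)]
H(X,Y) = 1.7046 nats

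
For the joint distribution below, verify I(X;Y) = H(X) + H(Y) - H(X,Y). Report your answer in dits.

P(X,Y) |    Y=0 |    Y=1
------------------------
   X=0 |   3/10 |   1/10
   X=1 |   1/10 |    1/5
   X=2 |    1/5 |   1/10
I(X;Y) = 0.0287 dits

Mutual information has multiple equivalent forms:
- I(X;Y) = H(X) - H(X|Y)
- I(X;Y) = H(Y) - H(Y|X)
- I(X;Y) = H(X) + H(Y) - H(X,Y)

Computing all quantities:
H(X) = 0.4729, H(Y) = 0.2923, H(X,Y) = 0.7365
H(X|Y) = 0.4442, H(Y|X) = 0.2635

Verification:
H(X) - H(X|Y) = 0.4729 - 0.4442 = 0.0287
H(Y) - H(Y|X) = 0.2923 - 0.2635 = 0.0287
H(X) + H(Y) - H(X,Y) = 0.4729 + 0.2923 - 0.7365 = 0.0287

All forms give I(X;Y) = 0.0287 dits. ✓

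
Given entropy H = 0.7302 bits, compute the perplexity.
1.6589

Perplexity is 2^H (or exp(H) for natural log).

H = 0.7302 bits
Perplexity = 2^0.7302 = 1.6589

Interpretation: The model's uncertainty is equivalent to choosing uniformly among 1.7 options.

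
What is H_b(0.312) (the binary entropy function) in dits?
0.2696 dits

The binary entropy function is:
H(p) = -p log(p) - (1-p) log(1-p)

H(0.312) = -0.312 × log_10(0.312) - 0.688 × log_10(0.688)
H(0.312) = 0.2696 dits

Note: Binary entropy is maximized at p=0.5 (H=1 bit) and minimized at p=0 or p=1 (H=0).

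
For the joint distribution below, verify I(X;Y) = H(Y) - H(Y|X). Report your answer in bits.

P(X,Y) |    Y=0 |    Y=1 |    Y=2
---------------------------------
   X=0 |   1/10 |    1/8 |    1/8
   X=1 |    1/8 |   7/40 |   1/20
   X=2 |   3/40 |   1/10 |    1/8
I(X;Y) = 0.0514 bits

Mutual information has multiple equivalent forms:
- I(X;Y) = H(X) - H(X|Y)
- I(X;Y) = H(Y) - H(Y|X)
- I(X;Y) = H(X) + H(Y) - H(X,Y)

Computing all quantities:
H(X) = 1.5813, H(Y) = 1.5710, H(X,Y) = 3.1008
H(X|Y) = 1.5299, H(Y|X) = 1.5195

Verification:
H(X) - H(X|Y) = 1.5813 - 1.5299 = 0.0514
H(Y) - H(Y|X) = 1.5710 - 1.5195 = 0.0514
H(X) + H(Y) - H(X,Y) = 1.5813 + 1.5710 - 3.1008 = 0.0514

All forms give I(X;Y) = 0.0514 bits. ✓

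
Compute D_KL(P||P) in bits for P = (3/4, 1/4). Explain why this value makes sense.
0.0000 bits

KL divergence satisfies the Gibbs inequality: D_KL(P||Q) ≥ 0 for all distributions P, Q.

D_KL(P||Q) = Σ p(x) log(p(x)/q(x))
Each term is p(x) × log_2(p(x)/p(x)) = p(x) × log_2(1) = 0, so the sum is 0.
D_KL(P||Q) = 0.0000 bits

When P = Q, the KL divergence is exactly 0, as there is no 'divergence' between identical distributions.

This non-negativity is a fundamental property: relative entropy cannot be negative because it measures how different Q is from P.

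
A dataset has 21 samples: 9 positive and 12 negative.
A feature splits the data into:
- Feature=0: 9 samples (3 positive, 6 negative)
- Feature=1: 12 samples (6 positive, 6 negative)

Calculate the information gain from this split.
0.0202 bits

Information Gain = H(Y) - H(Y|Feature)

Before split:
P(positive) = 9/21 = 0.4286
H(Y) = 0.9852 bits

After split:
Feature=0: H = 0.9183 bits (weight = 9/21)
Feature=1: H = 1.0000 bits (weight = 12/21)
H(Y|Feature) = (9/21)×0.9183 + (12/21)×1.0000 = 0.9650 bits

Information Gain = 0.9852 - 0.9650 = 0.0202 bits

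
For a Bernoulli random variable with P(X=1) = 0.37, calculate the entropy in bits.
0.9507 bits

The binary entropy function is:
H(p) = -p log(p) - (1-p) log(1-p)

H(0.37) = -0.37 × log_2(0.37) - 0.63 × log_2(0.63)
H(0.37) = 0.9507 bits

Note: Binary entropy is maximized at p=0.5 (H=1 bit) and minimized at p=0 or p=1 (H=0).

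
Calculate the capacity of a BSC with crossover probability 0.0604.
0.6710 bits

For a binary symmetric channel (BSC) with error probability p:
Capacity C = 1 - H(p) bits per symbol

where H(p) = -p log₂(p) - (1-p) log₂(1-p) is the binary entropy function.

H(0.0604) = 0.3290 bits
C = 1 - 0.3290 = 0.6710 bits per symbol

This means we can reliably transmit up to 0.6710 bits of information per channel use.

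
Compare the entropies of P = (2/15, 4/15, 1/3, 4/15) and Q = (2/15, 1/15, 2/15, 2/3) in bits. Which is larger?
P

Computing entropies in bits:
H(P) = 1.9329
H(Q) = 1.4256

Distribution P has higher entropy.

Intuition: The distribution closer to uniform (more spread out) has higher entropy.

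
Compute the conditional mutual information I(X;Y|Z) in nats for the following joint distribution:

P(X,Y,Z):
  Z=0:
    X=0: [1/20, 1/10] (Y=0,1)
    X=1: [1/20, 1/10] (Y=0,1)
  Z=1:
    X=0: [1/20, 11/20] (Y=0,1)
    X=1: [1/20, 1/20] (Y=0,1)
0.0457 nats

Conditional mutual information: I(X;Y|Z) = H(X|Z) + H(Y|Z) - H(X,Y|Z)

H(Z) = 0.6109
H(X,Z) = 1.1059 → H(X|Z) = 0.4950
H(Y,Z) = 1.0889 → H(Y|Z) = 0.4780
H(X,Y,Z) = 1.5383 → H(X,Y|Z) = 0.9274

I(X;Y|Z) = 0.4950 + 0.4780 - 0.9274 = 0.0457 nats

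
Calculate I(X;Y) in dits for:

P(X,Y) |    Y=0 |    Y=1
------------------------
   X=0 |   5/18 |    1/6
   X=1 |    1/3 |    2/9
0.0001 dits

Mutual information: I(X;Y) = H(X) + H(Y) - H(X,Y)

Marginals:
P(X) = (4/9, 5/9), H(X) = 0.2983 dits
P(Y) = (11/18, 7/18), H(Y) = 0.2902 dits

Joint entropy: H(X,Y) = 0.5884 dits

I(X;Y) = 0.2983 + 0.2902 - 0.5884 = 0.0001 dits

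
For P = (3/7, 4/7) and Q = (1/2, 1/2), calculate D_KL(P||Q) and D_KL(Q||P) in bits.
D_KL(P||Q) = 0.0148, D_KL(Q||P) = 0.0149

KL divergence is not symmetric: D_KL(P||Q) ≠ D_KL(Q||P) in general.

D_KL(P||Q) = 0.0148 bits
D_KL(Q||P) = 0.0149 bits

No, they are not equal!

This asymmetry is why KL divergence is not a true distance metric.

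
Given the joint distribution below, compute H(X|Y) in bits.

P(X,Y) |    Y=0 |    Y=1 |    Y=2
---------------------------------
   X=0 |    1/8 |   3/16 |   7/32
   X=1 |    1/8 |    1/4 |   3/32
0.9564 bits

Using the chain rule: H(X|Y) = H(X,Y) - H(Y)

First, compute H(X,Y) = 2.5026 bits

Marginal P(Y) = (1/4, 7/16, 5/16)
H(Y) = 1.5462 bits

H(X|Y) = H(X,Y) - H(Y) = 2.5026 - 1.5462 = 0.9564 bits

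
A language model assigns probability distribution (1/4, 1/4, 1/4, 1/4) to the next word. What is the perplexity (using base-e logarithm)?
4.0000

Perplexity is e^H (or exp(H) for natural log).

First, H = -Σ p log p = 1.3863 nats
Perplexity = e^1.3863 = 4.0000

Interpretation: The model's uncertainty is equivalent to choosing uniformly among 4.0 options.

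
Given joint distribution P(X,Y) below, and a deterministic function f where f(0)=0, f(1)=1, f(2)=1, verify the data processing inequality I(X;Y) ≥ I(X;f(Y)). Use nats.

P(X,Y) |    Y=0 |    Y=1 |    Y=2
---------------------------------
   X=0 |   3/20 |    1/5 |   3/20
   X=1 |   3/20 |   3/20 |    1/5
I(X;Y) = 0.0072, I(X;f(Y)) = 0.0000, inequality holds: 0.0072 ≥ 0.0000

Data Processing Inequality: For any Markov chain X → Y → Z, we have I(X;Y) ≥ I(X;Z).

Here Z = f(Y) is a deterministic function of Y, forming X → Y → Z.

Original I(X;Y) = 0.0072 nats

After applying f:
P(X,Z) where Z=f(Y):
- P(X,Z=0) = P(X,Y=0)
- P(X,Z=1) = P(X,Y=1) + P(X,Y=2)

I(X;Z) = I(X;f(Y)) = 0.0000 nats

Verification: 0.0072 ≥ 0.0000 ✓

Information cannot be created by processing; the function f can only lose information about X.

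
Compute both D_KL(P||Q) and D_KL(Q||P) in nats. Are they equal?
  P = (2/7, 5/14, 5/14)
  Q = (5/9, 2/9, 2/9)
D_KL(P||Q) = 0.1489, D_KL(Q||P) = 0.1586

KL divergence is not symmetric: D_KL(P||Q) ≠ D_KL(Q||P) in general.

D_KL(P||Q) = 0.1489 nats
D_KL(Q||P) = 0.1586 nats

No, they are not equal!

This asymmetry is why KL divergence is not a true distance metric.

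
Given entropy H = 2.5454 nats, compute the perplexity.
12.7483

Perplexity is e^H (or exp(H) for natural log).

H = 2.5454 nats
Perplexity = e^2.5454 = 12.7483

Interpretation: The model's uncertainty is equivalent to choosing uniformly among 12.7 options.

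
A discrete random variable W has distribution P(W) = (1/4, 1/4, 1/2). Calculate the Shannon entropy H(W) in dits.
0.4515 dits

Shannon entropy is H(X) = -Σ p(x) log p(x).

For P = (1/4, 1/4, 1/2):
H = -1/4 × log_10(1/4) -1/4 × log_10(1/4) -1/2 × log_10(1/2)
H = 0.4515 dits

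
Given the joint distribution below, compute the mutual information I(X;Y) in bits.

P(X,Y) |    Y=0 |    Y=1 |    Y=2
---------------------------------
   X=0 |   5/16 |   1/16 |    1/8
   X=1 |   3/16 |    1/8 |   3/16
0.0472 bits

Mutual information: I(X;Y) = H(X) + H(Y) - H(X,Y)

Marginals:
P(X) = (1/2, 1/2), H(X) = 1.0000 bits
P(Y) = (1/2, 3/16, 5/16), H(Y) = 1.4772 bits

Joint entropy: H(X,Y) = 2.4300 bits

I(X;Y) = 1.0000 + 1.4772 - 2.4300 = 0.0472 bits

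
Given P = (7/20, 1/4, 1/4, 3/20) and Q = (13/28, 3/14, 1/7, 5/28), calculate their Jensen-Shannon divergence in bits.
0.0184 bits

Jensen-Shannon divergence is:
JSD(P||Q) = 0.5 × D_KL(P||M) + 0.5 × D_KL(Q||M)
where M = 0.5 × (P + Q) is the mixture distribution.

M = 0.5 × (7/20, 1/4, 1/4, 3/20) + 0.5 × (13/28, 3/14, 1/7, 5/28) = (0.407143, 0.232143, 0.196429, 0.164286)

D_KL(P||M) = 0.0177 bits
D_KL(Q||M) = 0.0191 bits

JSD(P||Q) = 0.5 × 0.0177 + 0.5 × 0.0191 = 0.0184 bits

Unlike KL divergence, JSD is symmetric and bounded: 0 ≤ JSD ≤ log(2).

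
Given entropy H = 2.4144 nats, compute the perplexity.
11.1831

Perplexity is e^H (or exp(H) for natural log).

H = 2.4144 nats
Perplexity = e^2.4144 = 11.1831

Interpretation: The model's uncertainty is equivalent to choosing uniformly among 11.2 options.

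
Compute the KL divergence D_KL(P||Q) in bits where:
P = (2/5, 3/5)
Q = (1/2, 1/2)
0.0290 bits

KL divergence: D_KL(P||Q) = Σ p(x) log(p(x)/q(x))

Computing term by term:
  x=0: 2/5 × log_2[(2/5)/(1/2)] = 2/5 × -0.3219 = -0.1288
  x=1: 3/5 × log_2[(3/5)/(1/2)] = 3/5 × 0.2630 = 0.1578

D_KL(P||Q) = 0.0290 bits

Note: KL divergence is always non-negative and equals 0 iff P = Q.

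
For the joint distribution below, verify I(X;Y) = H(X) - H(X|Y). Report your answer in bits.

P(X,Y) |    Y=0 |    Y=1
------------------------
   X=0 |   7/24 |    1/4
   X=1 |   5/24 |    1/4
I(X;Y) = 0.0051 bits

Mutual information has multiple equivalent forms:
- I(X;Y) = H(X) - H(X|Y)
- I(X;Y) = H(Y) - H(Y|X)
- I(X;Y) = H(X) + H(Y) - H(X,Y)

Computing all quantities:
H(X) = 0.9950, H(Y) = 1.0000, H(X,Y) = 1.9899
H(X|Y) = 0.9899, H(Y|X) = 0.9949

Verification:
H(X) - H(X|Y) = 0.9950 - 0.9899 = 0.0051
H(Y) - H(Y|X) = 1.0000 - 0.9949 = 0.0051
H(X) + H(Y) - H(X,Y) = 0.9950 + 1.0000 - 1.9899 = 0.0051

All forms give I(X;Y) = 0.0051 bits. ✓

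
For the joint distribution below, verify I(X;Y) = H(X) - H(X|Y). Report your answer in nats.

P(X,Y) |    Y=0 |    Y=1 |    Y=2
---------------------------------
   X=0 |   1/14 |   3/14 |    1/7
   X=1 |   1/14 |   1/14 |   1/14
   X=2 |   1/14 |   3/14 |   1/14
I(X;Y) = 0.0263 nats

Mutual information has multiple equivalent forms:
- I(X;Y) = H(X) - H(X|Y)
- I(X;Y) = H(Y) - H(Y|X)
- I(X;Y) = H(X) + H(Y) - H(X,Y)

Computing all quantities:
H(X) = 1.0609, H(Y) = 1.0346, H(X,Y) = 2.0692
H(X|Y) = 1.0346, H(Y|X) = 1.0083

Verification:
H(X) - H(X|Y) = 1.0609 - 1.0346 = 0.0263
H(Y) - H(Y|X) = 1.0346 - 1.0083 = 0.0263
H(X) + H(Y) - H(X,Y) = 1.0609 + 1.0346 - 2.0692 = 0.0263

All forms give I(X;Y) = 0.0263 nats. ✓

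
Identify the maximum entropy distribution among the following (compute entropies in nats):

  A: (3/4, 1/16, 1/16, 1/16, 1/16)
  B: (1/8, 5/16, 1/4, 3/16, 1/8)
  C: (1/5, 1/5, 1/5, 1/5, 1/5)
C

For a discrete distribution over n outcomes, entropy is maximized by the uniform distribution.

Computing entropies:
H(A) = 0.9089 nats
H(B) = 1.5438 nats
H(C) = 1.6094 nats

The uniform distribution (where all probabilities equal 1/5) achieves the maximum entropy of log_e(5) = 1.6094 nats.

Distribution C has the highest entropy.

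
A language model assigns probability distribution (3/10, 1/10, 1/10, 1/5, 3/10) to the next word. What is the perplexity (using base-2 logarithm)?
4.5032

Perplexity is 2^H (or exp(H) for natural log).

First, H = -Σ p log p = 2.1710 bits
Perplexity = 2^2.1710 = 4.5032

Interpretation: The model's uncertainty is equivalent to choosing uniformly among 4.5 options.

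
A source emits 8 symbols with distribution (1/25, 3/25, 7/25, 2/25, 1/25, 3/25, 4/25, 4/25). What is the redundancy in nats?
0.1682 nats

Redundancy measures how far a source is from maximum entropy:
R = H_max - H(X)

Maximum entropy for 8 symbols: H_max = log_e(8) = 2.0794 nats
Actual entropy: H(X) = 1.9113 nats
Redundancy: R = 2.0794 - 1.9113 = 0.1682 nats

This redundancy represents potential for compression: the source could be compressed by 0.1682 nats per symbol.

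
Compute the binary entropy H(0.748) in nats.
0.5645 nats

The binary entropy function is:
H(p) = -p log(p) - (1-p) log(1-p)

H(0.748) = -0.748 × log_e(0.748) - 0.252 × log_e(0.252)
H(0.748) = 0.5645 nats

Note: Binary entropy is maximized at p=0.5 (H=1 bit) and minimized at p=0 or p=1 (H=0).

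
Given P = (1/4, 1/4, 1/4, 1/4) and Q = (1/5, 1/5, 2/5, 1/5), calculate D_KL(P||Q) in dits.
0.0217 dits

KL divergence: D_KL(P||Q) = Σ p(x) log(p(x)/q(x))

Computing term by term:
  x=0: 1/4 × log_10[(1/4)/(1/5)] = 1/4 × 0.0969 = 0.0242
  x=1: 1/4 × log_10[(1/4)/(1/5)] = 1/4 × 0.0969 = 0.0242
  x=2: 1/4 × log_10[(1/4)/(2/5)] = 1/4 × -0.2041 = -0.0510
  x=3: 1/4 × log_10[(1/4)/(1/5)] = 1/4 × 0.0969 = 0.0242

D_KL(P||Q) = 0.0217 dits

Note: KL divergence is always non-negative and equals 0 iff P = Q.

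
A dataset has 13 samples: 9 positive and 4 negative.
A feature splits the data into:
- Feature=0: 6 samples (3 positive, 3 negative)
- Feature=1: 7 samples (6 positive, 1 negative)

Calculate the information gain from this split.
0.1104 bits

Information Gain = H(Y) - H(Y|Feature)

Before split:
P(positive) = 9/13 = 0.6923
H(Y) = 0.8905 bits

After split:
Feature=0: H = 1.0000 bits (weight = 6/13)
Feature=1: H = 0.5917 bits (weight = 7/13)
H(Y|Feature) = (6/13)×1.0000 + (7/13)×0.5917 = 0.7801 bits

Information Gain = 0.8905 - 0.7801 = 0.1104 bits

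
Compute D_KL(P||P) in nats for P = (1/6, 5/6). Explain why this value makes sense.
0.0000 nats

KL divergence satisfies the Gibbs inequality: D_KL(P||Q) ≥ 0 for all distributions P, Q.

D_KL(P||Q) = Σ p(x) log(p(x)/q(x))
Each term is p(x) × log_e(p(x)/p(x)) = p(x) × log_e(1) = 0, so the sum is 0.
D_KL(P||Q) = 0.0000 nats

When P = Q, the KL divergence is exactly 0, as there is no 'divergence' between identical distributions.

This non-negativity is a fundamental property: relative entropy cannot be negative because it measures how different Q is from P.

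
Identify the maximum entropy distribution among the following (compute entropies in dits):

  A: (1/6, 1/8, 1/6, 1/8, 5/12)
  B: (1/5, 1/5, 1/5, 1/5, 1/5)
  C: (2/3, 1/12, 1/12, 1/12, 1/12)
B

For a discrete distribution over n outcomes, entropy is maximized by the uniform distribution.

Computing entropies:
H(A) = 0.6436 dits
H(B) = 0.6990 dits
H(C) = 0.4771 dits

The uniform distribution (where all probabilities equal 1/5) achieves the maximum entropy of log_10(5) = 0.6990 dits.

Distribution B has the highest entropy.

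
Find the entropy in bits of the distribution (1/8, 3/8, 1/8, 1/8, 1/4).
2.1556 bits

Shannon entropy is H(X) = -Σ p(x) log p(x).

For P = (1/8, 3/8, 1/8, 1/8, 1/4):
H = -1/8 × log_2(1/8) -3/8 × log_2(3/8) -1/8 × log_2(1/8) -1/8 × log_2(1/8) -1/4 × log_2(1/4)
H = 2.1556 bits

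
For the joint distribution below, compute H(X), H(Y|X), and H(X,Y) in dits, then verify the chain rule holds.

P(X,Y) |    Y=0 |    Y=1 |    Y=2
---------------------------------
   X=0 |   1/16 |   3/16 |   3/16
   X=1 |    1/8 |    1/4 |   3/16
H(X,Y) = 0.7476, H(X) = 0.2976, H(Y|X) = 0.4500 (all in dits)

Chain rule: H(X,Y) = H(X) + H(Y|X)

Left side — joint entropy directly:
H(X,Y) = -Σ p(x,y) log p(x,y) = 0.7476 dits

Right side — compute H(Y|X) from the conditional distributions:
P(X) = (7/16, 9/16), so H(X) = 0.2976 dits
H(Y|X) = Σ_x P(X=x) · H(Y|X=x):
  P(Y|X=0) = (1/7, 3/7, 3/7), H(Y|X=0) = 0.4361, weight P(X=0) = 7/16
  P(Y|X=1) = (2/9, 4/9, 1/3), H(Y|X=1) = 0.4607, weight P(X=1) = 9/16
H(Y|X) = 0.4500 dits

H(X) + H(Y|X) = 0.2976 + 0.4500 = 0.7476 dits

Both sides equal 0.7476 dits. ✓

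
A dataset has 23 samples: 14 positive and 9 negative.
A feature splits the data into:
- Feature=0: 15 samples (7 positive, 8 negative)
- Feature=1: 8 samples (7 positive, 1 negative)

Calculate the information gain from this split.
0.1265 bits

Information Gain = H(Y) - H(Y|Feature)

Before split:
P(positive) = 14/23 = 0.6087
H(Y) = 0.9656 bits

After split:
Feature=0: H = 0.9968 bits (weight = 15/23)
Feature=1: H = 0.5436 bits (weight = 8/23)
H(Y|Feature) = (15/23)×0.9968 + (8/23)×0.5436 = 0.8391 bits

Information Gain = 0.9656 - 0.8391 = 0.1265 bits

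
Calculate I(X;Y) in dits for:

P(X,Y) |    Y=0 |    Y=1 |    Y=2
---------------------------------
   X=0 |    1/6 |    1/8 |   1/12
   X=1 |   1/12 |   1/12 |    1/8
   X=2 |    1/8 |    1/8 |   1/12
0.0087 dits

Mutual information: I(X;Y) = H(X) + H(Y) - H(X,Y)

Marginals:
P(X) = (3/8, 7/24, 1/3), H(X) = 0.4749 dits
P(Y) = (3/8, 1/3, 7/24), H(Y) = 0.4749 dits

Joint entropy: H(X,Y) = 0.9410 dits

I(X;Y) = 0.4749 + 0.4749 - 0.9410 = 0.0087 dits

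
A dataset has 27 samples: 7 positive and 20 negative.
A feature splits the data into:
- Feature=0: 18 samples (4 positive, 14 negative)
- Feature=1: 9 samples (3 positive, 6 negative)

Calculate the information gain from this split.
0.0101 bits

Information Gain = H(Y) - H(Y|Feature)

Before split:
P(positive) = 7/27 = 0.2593
H(Y) = 0.8256 bits

After split:
Feature=0: H = 0.7642 bits (weight = 18/27)
Feature=1: H = 0.9183 bits (weight = 9/27)
H(Y|Feature) = (18/27)×0.7642 + (9/27)×0.9183 = 0.8156 bits

Information Gain = 0.8256 - 0.8156 = 0.0101 bits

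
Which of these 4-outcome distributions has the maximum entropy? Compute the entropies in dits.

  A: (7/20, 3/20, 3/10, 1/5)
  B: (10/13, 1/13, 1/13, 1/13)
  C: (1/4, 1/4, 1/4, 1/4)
C

For a discrete distribution over n outcomes, entropy is maximized by the uniform distribution.

Computing entropies:
H(A) = 0.5798 dits
H(B) = 0.3447 dits
H(C) = 0.6021 dits

The uniform distribution (where all probabilities equal 1/4) achieves the maximum entropy of log_10(4) = 0.6021 dits.

Distribution C has the highest entropy.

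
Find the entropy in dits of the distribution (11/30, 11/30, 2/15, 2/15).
0.5529 dits

Shannon entropy is H(X) = -Σ p(x) log p(x).

For P = (11/30, 11/30, 2/15, 2/15):
H = -11/30 × log_10(11/30) -11/30 × log_10(11/30) -2/15 × log_10(2/15) -2/15 × log_10(2/15)
H = 0.5529 dits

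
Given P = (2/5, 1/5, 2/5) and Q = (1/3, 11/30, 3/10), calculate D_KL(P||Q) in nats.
0.0668 nats

KL divergence: D_KL(P||Q) = Σ p(x) log(p(x)/q(x))

Computing term by term:
  x=0: 2/5 × log_e[(2/5)/(1/3)] = 2/5 × 0.1823 = 0.0729
  x=1: 1/5 × log_e[(1/5)/(11/30)] = 1/5 × -0.6061 = -0.1212
  x=2: 2/5 × log_e[(2/5)/(3/10)] = 2/5 × 0.2877 = 0.1151

D_KL(P||Q) = 0.0668 nats

Note: KL divergence is always non-negative and equals 0 iff P = Q.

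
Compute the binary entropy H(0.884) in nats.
0.3589 nats

The binary entropy function is:
H(p) = -p log(p) - (1-p) log(1-p)

H(0.884) = -0.884 × log_e(0.884) - 0.116 × log_e(0.116)
H(0.884) = 0.3589 nats

Note: Binary entropy is maximized at p=0.5 (H=1 bit) and minimized at p=0 or p=1 (H=0).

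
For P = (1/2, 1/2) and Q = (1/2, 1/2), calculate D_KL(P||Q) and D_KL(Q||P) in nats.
D_KL(P||Q) = 0.0000, D_KL(Q||P) = 0.0000

KL divergence is not symmetric: D_KL(P||Q) ≠ D_KL(Q||P) in general.

D_KL(P||Q) = 0.0000 nats
D_KL(Q||P) = 0.0000 nats

In this case they happen to be equal (to 4 decimal places).

This asymmetry is why KL divergence is not a true distance metric.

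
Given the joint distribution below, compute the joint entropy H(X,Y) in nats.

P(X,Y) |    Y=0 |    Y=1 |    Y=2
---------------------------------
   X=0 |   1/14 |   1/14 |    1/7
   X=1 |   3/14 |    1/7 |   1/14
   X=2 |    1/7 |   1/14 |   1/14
2.1066 nats

Joint entropy is H(X,Y) = -Σ_{x,y} p(x,y) log p(x,y).

Summing over all non-zero entries:
H(X,Y) = -[1/14·log_e(1/14) + 1/14·log_e(1/14) + 1/7·log_e(1/7) + 3/14·log_e(3/14) + 1/7·log_e(1/7) + 1/14·log_e(1/14) + 1/7·log_e(1/7) + 1/14·log_e(1/14) + 1/14·log_e(1/14)]
H(X,Y) = 2.1066 nats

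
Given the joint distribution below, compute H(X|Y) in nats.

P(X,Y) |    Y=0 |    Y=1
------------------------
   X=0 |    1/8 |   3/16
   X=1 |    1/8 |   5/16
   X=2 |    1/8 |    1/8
1.0555 nats

Using the chain rule: H(X|Y) = H(X,Y) - H(Y)

First, compute H(X,Y) = 1.7171 nats

Marginal P(Y) = (3/8, 5/8)
H(Y) = 0.6616 nats

H(X|Y) = H(X,Y) - H(Y) = 1.7171 - 0.6616 = 1.0555 nats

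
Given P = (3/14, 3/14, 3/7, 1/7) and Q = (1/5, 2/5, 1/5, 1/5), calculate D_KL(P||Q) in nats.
0.1596 nats

KL divergence: D_KL(P||Q) = Σ p(x) log(p(x)/q(x))

Computing term by term:
  x=0: 3/14 × log_e[(3/14)/(1/5)] = 3/14 × 0.0690 = 0.0148
  x=1: 3/14 × log_e[(3/14)/(2/5)] = 3/14 × -0.6242 = -0.1337
  x=2: 3/7 × log_e[(3/7)/(1/5)] = 3/7 × 0.7621 = 0.3266
  x=3: 1/7 × log_e[(1/7)/(1/5)] = 1/7 × -0.3365 = -0.0481

D_KL(P||Q) = 0.1596 nats

Note: KL divergence is always non-negative and equals 0 iff P = Q.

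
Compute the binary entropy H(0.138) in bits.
0.5790 bits

The binary entropy function is:
H(p) = -p log(p) - (1-p) log(1-p)

H(0.138) = -0.138 × log_2(0.138) - 0.862 × log_2(0.862)
H(0.138) = 0.5790 bits

Note: Binary entropy is maximized at p=0.5 (H=1 bit) and minimized at p=0 or p=1 (H=0).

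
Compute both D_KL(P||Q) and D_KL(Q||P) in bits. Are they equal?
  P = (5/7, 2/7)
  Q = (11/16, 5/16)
D_KL(P||Q) = 0.0024, D_KL(Q||P) = 0.0025

KL divergence is not symmetric: D_KL(P||Q) ≠ D_KL(Q||P) in general.

D_KL(P||Q) = 0.0024 bits
D_KL(Q||P) = 0.0025 bits

No, they are not equal!

This asymmetry is why KL divergence is not a true distance metric.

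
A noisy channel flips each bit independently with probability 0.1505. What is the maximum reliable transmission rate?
0.3889 bits

For a binary symmetric channel (BSC) with error probability p:
Capacity C = 1 - H(p) bits per symbol

where H(p) = -p log₂(p) - (1-p) log₂(1-p) is the binary entropy function.

H(0.1505) = 0.6111 bits
C = 1 - 0.6111 = 0.3889 bits per symbol

This means we can reliably transmit up to 0.3889 bits of information per channel use.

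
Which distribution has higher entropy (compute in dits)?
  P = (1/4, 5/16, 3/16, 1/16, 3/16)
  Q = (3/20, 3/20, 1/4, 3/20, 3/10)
Q

Computing entropies in dits:
H(P) = 0.6563
H(Q) = 0.6781

Distribution Q has higher entropy.

Intuition: The distribution closer to uniform (more spread out) has higher entropy.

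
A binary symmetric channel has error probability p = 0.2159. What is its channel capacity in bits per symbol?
0.2474 bits

For a binary symmetric channel (BSC) with error probability p:
Capacity C = 1 - H(p) bits per symbol

where H(p) = -p log₂(p) - (1-p) log₂(1-p) is the binary entropy function.

H(0.2159) = 0.7526 bits
C = 1 - 0.7526 = 0.2474 bits per symbol

This means we can reliably transmit up to 0.2474 bits of information per channel use.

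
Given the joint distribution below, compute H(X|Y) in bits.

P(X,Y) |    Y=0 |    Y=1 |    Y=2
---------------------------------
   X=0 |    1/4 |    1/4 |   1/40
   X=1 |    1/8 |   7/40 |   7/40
0.8685 bits

Using the chain rule: H(X|Y) = H(X,Y) - H(Y)

First, compute H(X,Y) = 2.3881 bits

Marginal P(Y) = (3/8, 17/40, 1/5)
H(Y) = 1.5197 bits

H(X|Y) = H(X,Y) - H(Y) = 2.3881 - 1.5197 = 0.8685 bits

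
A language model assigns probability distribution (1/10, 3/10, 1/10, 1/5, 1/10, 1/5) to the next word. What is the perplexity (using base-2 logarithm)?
5.4507

Perplexity is 2^H (or exp(H) for natural log).

First, H = -Σ p log p = 2.4464 bits
Perplexity = 2^2.4464 = 5.4507

Interpretation: The model's uncertainty is equivalent to choosing uniformly among 5.5 options.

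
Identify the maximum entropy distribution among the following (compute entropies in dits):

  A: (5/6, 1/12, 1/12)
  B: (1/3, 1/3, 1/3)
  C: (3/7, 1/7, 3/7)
B

For a discrete distribution over n outcomes, entropy is maximized by the uniform distribution.

Computing entropies:
H(A) = 0.2458 dits
H(B) = 0.4771 dits
H(C) = 0.4361 dits

The uniform distribution (where all probabilities equal 1/3) achieves the maximum entropy of log_10(3) = 0.4771 dits.

Distribution B has the highest entropy.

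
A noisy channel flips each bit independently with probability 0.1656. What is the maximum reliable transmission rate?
0.3525 bits

For a binary symmetric channel (BSC) with error probability p:
Capacity C = 1 - H(p) bits per symbol

where H(p) = -p log₂(p) - (1-p) log₂(1-p) is the binary entropy function.

H(0.1656) = 0.6475 bits
C = 1 - 0.6475 = 0.3525 bits per symbol

This means we can reliably transmit up to 0.3525 bits of information per channel use.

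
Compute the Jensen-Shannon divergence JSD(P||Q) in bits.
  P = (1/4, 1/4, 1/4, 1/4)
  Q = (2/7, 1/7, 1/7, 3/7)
0.0394 bits

Jensen-Shannon divergence is:
JSD(P||Q) = 0.5 × D_KL(P||M) + 0.5 × D_KL(Q||M)
where M = 0.5 × (P + Q) is the mixture distribution.

M = 0.5 × (1/4, 1/4, 1/4, 1/4) + 0.5 × (2/7, 1/7, 1/7, 3/7) = (0.267857, 0.196429, 0.196429, 0.339286)

D_KL(P||M) = 0.0389 bits
D_KL(Q||M) = 0.0398 bits

JSD(P||Q) = 0.5 × 0.0389 + 0.5 × 0.0398 = 0.0394 bits

Unlike KL divergence, JSD is symmetric and bounded: 0 ≤ JSD ≤ log(2).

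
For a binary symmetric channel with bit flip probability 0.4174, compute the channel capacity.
0.0198 bits

For a binary symmetric channel (BSC) with error probability p:
Capacity C = 1 - H(p) bits per symbol

where H(p) = -p log₂(p) - (1-p) log₂(1-p) is the binary entropy function.

H(0.4174) = 0.9802 bits
C = 1 - 0.9802 = 0.0198 bits per symbol

This means we can reliably transmit up to 0.0198 bits of information per channel use.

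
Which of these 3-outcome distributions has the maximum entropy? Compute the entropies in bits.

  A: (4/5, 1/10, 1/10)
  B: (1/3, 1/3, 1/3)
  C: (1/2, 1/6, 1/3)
B

For a discrete distribution over n outcomes, entropy is maximized by the uniform distribution.

Computing entropies:
H(A) = 0.9219 bits
H(B) = 1.5850 bits
H(C) = 1.4591 bits

The uniform distribution (where all probabilities equal 1/3) achieves the maximum entropy of log_2(3) = 1.5850 bits.

Distribution B has the highest entropy.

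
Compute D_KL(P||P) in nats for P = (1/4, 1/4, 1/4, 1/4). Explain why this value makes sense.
0.0000 nats

KL divergence satisfies the Gibbs inequality: D_KL(P||Q) ≥ 0 for all distributions P, Q.

D_KL(P||Q) = Σ p(x) log(p(x)/q(x))
Each term is p(x) × log_e(p(x)/p(x)) = p(x) × log_e(1) = 0, so the sum is 0.
D_KL(P||Q) = 0.0000 nats

When P = Q, the KL divergence is exactly 0, as there is no 'divergence' between identical distributions.

This non-negativity is a fundamental property: relative entropy cannot be negative because it measures how different Q is from P.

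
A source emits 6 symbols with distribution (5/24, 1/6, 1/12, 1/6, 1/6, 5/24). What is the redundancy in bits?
0.0508 bits

Redundancy measures how far a source is from maximum entropy:
R = H_max - H(X)

Maximum entropy for 6 symbols: H_max = log_2(6) = 2.5850 bits
Actual entropy: H(X) = 2.5342 bits
Redundancy: R = 2.5850 - 2.5342 = 0.0508 bits

This redundancy represents potential for compression: the source could be compressed by 0.0508 bits per symbol.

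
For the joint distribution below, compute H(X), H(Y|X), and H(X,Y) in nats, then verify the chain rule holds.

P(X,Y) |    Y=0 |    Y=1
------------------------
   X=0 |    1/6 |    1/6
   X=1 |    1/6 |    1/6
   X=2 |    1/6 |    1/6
H(X,Y) = 1.7918, H(X) = 1.0986, H(Y|X) = 0.6931 (all in nats)

Chain rule: H(X,Y) = H(X) + H(Y|X)

Left side — joint entropy directly:
H(X,Y) = -Σ p(x,y) log p(x,y) = 1.7918 nats

Right side — compute H(Y|X) from the conditional distributions:
P(X) = (1/3, 1/3, 1/3), so H(X) = 1.0986 nats
H(Y|X) = Σ_x P(X=x) · H(Y|X=x):
  P(Y|X=0) = (1/2, 1/2), H(Y|X=0) = 0.6931, weight P(X=0) = 1/3
  P(Y|X=1) = (1/2, 1/2), H(Y|X=1) = 0.6931, weight P(X=1) = 1/3
  P(Y|X=2) = (1/2, 1/2), H(Y|X=2) = 0.6931, weight P(X=2) = 1/3
H(Y|X) = 0.6931 nats

H(X) + H(Y|X) = 1.0986 + 0.6931 = 1.7918 nats

Both sides equal 1.7918 nats. ✓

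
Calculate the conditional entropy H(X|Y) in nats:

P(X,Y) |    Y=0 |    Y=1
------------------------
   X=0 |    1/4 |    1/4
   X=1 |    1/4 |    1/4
0.6931 nats

Using the chain rule: H(X|Y) = H(X,Y) - H(Y)

First, compute H(X,Y) = 1.3863 nats

Marginal P(Y) = (1/2, 1/2)
H(Y) = 0.6931 nats

H(X|Y) = H(X,Y) - H(Y) = 1.3863 - 0.6931 = 0.6931 nats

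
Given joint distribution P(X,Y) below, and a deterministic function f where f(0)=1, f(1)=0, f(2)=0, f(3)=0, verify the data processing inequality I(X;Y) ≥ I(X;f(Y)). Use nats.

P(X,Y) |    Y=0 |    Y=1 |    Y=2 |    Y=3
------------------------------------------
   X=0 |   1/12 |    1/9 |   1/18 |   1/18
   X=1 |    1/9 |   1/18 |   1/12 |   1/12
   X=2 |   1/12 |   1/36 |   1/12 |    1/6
I(X;Y) = 0.0635, I(X;f(Y)) = 0.0046, inequality holds: 0.0635 ≥ 0.0046

Data Processing Inequality: For any Markov chain X → Y → Z, we have I(X;Y) ≥ I(X;Z).

Here Z = f(Y) is a deterministic function of Y, forming X → Y → Z.

Original I(X;Y) = 0.0635 nats

After applying f:
P(X,Z) where Z=f(Y):
- P(X,Z=0) = P(X,Y=1) + P(X,Y=2) + P(X,Y=3)
- P(X,Z=1) = P(X,Y=0)

I(X;Z) = I(X;f(Y)) = 0.0046 nats

Verification: 0.0635 ≥ 0.0046 ✓

Information cannot be created by processing; the function f can only lose information about X.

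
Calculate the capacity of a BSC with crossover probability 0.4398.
0.0105 bits

For a binary symmetric channel (BSC) with error probability p:
Capacity C = 1 - H(p) bits per symbol

where H(p) = -p log₂(p) - (1-p) log₂(1-p) is the binary entropy function.

H(0.4398) = 0.9895 bits
C = 1 - 0.9895 = 0.0105 bits per symbol

This means we can reliably transmit up to 0.0105 bits of information per channel use.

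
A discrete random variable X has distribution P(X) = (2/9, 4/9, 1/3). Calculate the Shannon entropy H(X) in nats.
1.0609 nats

Shannon entropy is H(X) = -Σ p(x) log p(x).

For P = (2/9, 4/9, 1/3):
H = -2/9 × log_e(2/9) -4/9 × log_e(4/9) -1/3 × log_e(1/3)
H = 1.0609 nats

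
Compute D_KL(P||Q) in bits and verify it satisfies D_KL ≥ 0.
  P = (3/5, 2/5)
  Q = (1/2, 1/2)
0.0290 bits

KL divergence satisfies the Gibbs inequality: D_KL(P||Q) ≥ 0 for all distributions P, Q.

D_KL(P||Q) = Σ p(x) log(p(x)/q(x))
Term by term:
  x=0: 3/5 × log_2[(3/5)/(1/2)] = 0.1578
  x=1: 2/5 × log_2[(2/5)/(1/2)] = -0.1288
D_KL(P||Q) = 0.0290 bits

D_KL(P||Q) = 0.0290 ≥ 0 ✓

This non-negativity is a fundamental property: relative entropy cannot be negative because it measures how different Q is from P.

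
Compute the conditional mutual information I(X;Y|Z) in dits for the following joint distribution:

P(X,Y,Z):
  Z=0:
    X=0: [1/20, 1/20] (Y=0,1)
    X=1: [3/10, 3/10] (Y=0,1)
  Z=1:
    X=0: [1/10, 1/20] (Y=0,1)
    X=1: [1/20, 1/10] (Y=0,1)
0.0074 dits

Conditional mutual information: I(X;Y|Z) = H(X|Z) + H(Y|Z) - H(X,Y|Z)

H(Z) = 0.2653
H(X,Z) = 0.4803 → H(X|Z) = 0.2150
H(Y,Z) = 0.5663 → H(Y|Z) = 0.3010
H(X,Y,Z) = 0.7739 → H(X,Y|Z) = 0.5086

I(X;Y|Z) = 0.2150 + 0.3010 - 0.5086 = 0.0074 dits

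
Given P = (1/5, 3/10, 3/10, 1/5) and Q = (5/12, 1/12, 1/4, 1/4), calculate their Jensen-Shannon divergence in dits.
0.0237 dits

Jensen-Shannon divergence is:
JSD(P||Q) = 0.5 × D_KL(P||M) + 0.5 × D_KL(Q||M)
where M = 0.5 × (P + Q) is the mixture distribution.

M = 0.5 × (1/5, 3/10, 3/10, 1/5) + 0.5 × (5/12, 1/12, 1/4, 1/4) = (0.308333, 0.191667, 11/40, 9/40)

D_KL(P||M) = 0.0219 dits
D_KL(Q||M) = 0.0254 dits

JSD(P||Q) = 0.5 × 0.0219 + 0.5 × 0.0254 = 0.0237 dits

Unlike KL divergence, JSD is symmetric and bounded: 0 ≤ JSD ≤ log(2).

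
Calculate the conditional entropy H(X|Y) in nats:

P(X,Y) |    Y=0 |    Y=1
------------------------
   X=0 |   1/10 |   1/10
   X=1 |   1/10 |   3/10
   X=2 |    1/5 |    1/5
1.0227 nats

Using the chain rule: H(X|Y) = H(X,Y) - H(Y)

First, compute H(X,Y) = 1.6957 nats

Marginal P(Y) = (2/5, 3/5)
H(Y) = 0.6730 nats

H(X|Y) = H(X,Y) - H(Y) = 1.6957 - 0.6730 = 1.0227 nats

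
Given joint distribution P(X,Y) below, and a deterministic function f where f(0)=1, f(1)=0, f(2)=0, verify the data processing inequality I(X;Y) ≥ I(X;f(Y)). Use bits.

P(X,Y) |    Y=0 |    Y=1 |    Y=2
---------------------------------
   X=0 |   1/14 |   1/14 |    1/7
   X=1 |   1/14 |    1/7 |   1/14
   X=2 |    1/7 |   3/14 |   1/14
I(X;Y) = 0.0742, I(X;f(Y)) = 0.0060, inequality holds: 0.0742 ≥ 0.0060

Data Processing Inequality: For any Markov chain X → Y → Z, we have I(X;Y) ≥ I(X;Z).

Here Z = f(Y) is a deterministic function of Y, forming X → Y → Z.

Original I(X;Y) = 0.0742 bits

After applying f:
P(X,Z) where Z=f(Y):
- P(X,Z=0) = P(X,Y=1) + P(X,Y=2)
- P(X,Z=1) = P(X,Y=0)

I(X;Z) = I(X;f(Y)) = 0.0060 bits

Verification: 0.0742 ≥ 0.0060 ✓

Information cannot be created by processing; the function f can only lose information about X.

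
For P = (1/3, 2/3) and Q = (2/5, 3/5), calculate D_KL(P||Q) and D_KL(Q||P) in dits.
D_KL(P||Q) = 0.0041, D_KL(Q||P) = 0.0042

KL divergence is not symmetric: D_KL(P||Q) ≠ D_KL(Q||P) in general.

D_KL(P||Q) = 0.0041 dits
D_KL(Q||P) = 0.0042 dits

No, they are not equal!

This asymmetry is why KL divergence is not a true distance metric.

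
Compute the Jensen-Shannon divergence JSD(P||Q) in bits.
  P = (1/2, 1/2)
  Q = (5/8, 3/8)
0.0115 bits

Jensen-Shannon divergence is:
JSD(P||Q) = 0.5 × D_KL(P||M) + 0.5 × D_KL(Q||M)
where M = 0.5 × (P + Q) is the mixture distribution.

M = 0.5 × (1/2, 1/2) + 0.5 × (5/8, 3/8) = (9/16, 7/16)

D_KL(P||M) = 0.0114 bits
D_KL(Q||M) = 0.0116 bits

JSD(P||Q) = 0.5 × 0.0114 + 0.5 × 0.0116 = 0.0115 bits

Unlike KL divergence, JSD is symmetric and bounded: 0 ≤ JSD ≤ log(2).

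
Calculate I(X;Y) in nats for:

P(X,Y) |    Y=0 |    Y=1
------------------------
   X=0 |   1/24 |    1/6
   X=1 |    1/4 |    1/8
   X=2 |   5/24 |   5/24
0.0614 nats

Mutual information: I(X;Y) = H(X) + H(Y) - H(X,Y)

Marginals:
P(X) = (5/24, 3/8, 5/12), H(X) = 1.0594 nats
P(Y) = (1/2, 1/2), H(Y) = 0.6931 nats

Joint entropy: H(X,Y) = 1.6911 nats

I(X;Y) = 1.0594 + 0.6931 - 1.6911 = 0.0614 nats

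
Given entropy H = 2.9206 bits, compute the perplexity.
7.5716

Perplexity is 2^H (or exp(H) for natural log).

H = 2.9206 bits
Perplexity = 2^2.9206 = 7.5716

Interpretation: The model's uncertainty is equivalent to choosing uniformly among 7.6 options.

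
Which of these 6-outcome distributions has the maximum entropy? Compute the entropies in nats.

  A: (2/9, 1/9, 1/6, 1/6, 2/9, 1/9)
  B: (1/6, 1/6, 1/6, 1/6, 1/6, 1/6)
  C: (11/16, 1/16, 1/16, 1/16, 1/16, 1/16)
B

For a discrete distribution over n outcomes, entropy is maximized by the uniform distribution.

Computing entropies:
H(A) = 1.7540 nats
H(B) = 1.7918 nats
H(C) = 1.1240 nats

The uniform distribution (where all probabilities equal 1/6) achieves the maximum entropy of log_e(6) = 1.7918 nats.

Distribution B has the highest entropy.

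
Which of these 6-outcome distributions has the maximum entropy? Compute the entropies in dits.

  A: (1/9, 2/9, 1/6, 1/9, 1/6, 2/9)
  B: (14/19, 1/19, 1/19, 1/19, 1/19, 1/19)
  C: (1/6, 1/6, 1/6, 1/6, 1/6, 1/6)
C

For a discrete distribution over n outcomes, entropy is maximized by the uniform distribution.

Computing entropies:
H(A) = 0.7618 dits
H(B) = 0.4342 dits
H(C) = 0.7782 dits

The uniform distribution (where all probabilities equal 1/6) achieves the maximum entropy of log_10(6) = 0.7782 dits.

Distribution C has the highest entropy.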